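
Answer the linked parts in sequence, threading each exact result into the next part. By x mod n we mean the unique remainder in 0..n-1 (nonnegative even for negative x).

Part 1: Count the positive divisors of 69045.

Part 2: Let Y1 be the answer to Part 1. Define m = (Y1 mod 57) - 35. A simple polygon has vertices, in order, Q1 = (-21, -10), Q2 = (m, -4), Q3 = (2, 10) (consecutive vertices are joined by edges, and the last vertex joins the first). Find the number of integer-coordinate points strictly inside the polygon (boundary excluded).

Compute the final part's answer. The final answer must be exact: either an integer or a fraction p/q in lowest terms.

Part 1: 69045 = 3 * 5 * 4603; number of divisors = (1+1) * (1+1) * (1+1) = 8; answer 8
Part 2: Y1 = 8; m = -27; cross terms: (-21*-4 - -27*-10)=-186, (-27*10 - 2*-4)=-262, (2*-10 - -21*10)=190; twice the area = |-258| = 258; area = 129; boundary points = 6 + 1 + 1 = 8; strictly interior points = area - boundary/2 + 1 = 126; answer 126

126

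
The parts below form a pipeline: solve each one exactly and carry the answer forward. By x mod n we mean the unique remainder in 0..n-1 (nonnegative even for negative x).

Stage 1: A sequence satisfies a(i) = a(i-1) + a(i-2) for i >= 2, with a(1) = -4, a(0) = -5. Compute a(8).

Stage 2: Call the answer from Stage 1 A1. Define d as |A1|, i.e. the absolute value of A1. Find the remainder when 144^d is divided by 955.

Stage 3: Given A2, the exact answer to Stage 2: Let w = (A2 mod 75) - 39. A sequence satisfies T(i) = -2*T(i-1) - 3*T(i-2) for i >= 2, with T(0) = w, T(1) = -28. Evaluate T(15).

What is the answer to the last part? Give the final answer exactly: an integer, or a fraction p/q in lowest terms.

-23302

Stage 1: a(2) = 1*(-4) + 1*(-5) = -9; iterating: a(2)=-9, a(3)=-13, a(4)=-22, a(5)=-35, a(6)=-57, a(7)=-92, a(8)=-149; answer -149
Stage 2: A1 = -149; d = 149; squarings mod 955: 144^1=144, 144^2=681, 144^4=586, 144^8=551, 144^16=866, 144^32=281, 144^64=651, 144^128=736; 144^149 = 144^1 * 144^4 * 144^16 * 144^128 = 804 (mod 955); answer 804
Stage 3: A2 = 804; w = 15; T(2) = -2*(-28) - 3*(15) = 11; iterating: T(2)=11, T(3)=62, T(4)=-157, T(5)=128, T(6)=215, T(7)=-814, T(8)=983, T(9)=476, T(10)=-3901, T(11)=6374, T(12)=-1045, T(13)=-17032, T(14)=37199, T(15)=-23302; answer -23302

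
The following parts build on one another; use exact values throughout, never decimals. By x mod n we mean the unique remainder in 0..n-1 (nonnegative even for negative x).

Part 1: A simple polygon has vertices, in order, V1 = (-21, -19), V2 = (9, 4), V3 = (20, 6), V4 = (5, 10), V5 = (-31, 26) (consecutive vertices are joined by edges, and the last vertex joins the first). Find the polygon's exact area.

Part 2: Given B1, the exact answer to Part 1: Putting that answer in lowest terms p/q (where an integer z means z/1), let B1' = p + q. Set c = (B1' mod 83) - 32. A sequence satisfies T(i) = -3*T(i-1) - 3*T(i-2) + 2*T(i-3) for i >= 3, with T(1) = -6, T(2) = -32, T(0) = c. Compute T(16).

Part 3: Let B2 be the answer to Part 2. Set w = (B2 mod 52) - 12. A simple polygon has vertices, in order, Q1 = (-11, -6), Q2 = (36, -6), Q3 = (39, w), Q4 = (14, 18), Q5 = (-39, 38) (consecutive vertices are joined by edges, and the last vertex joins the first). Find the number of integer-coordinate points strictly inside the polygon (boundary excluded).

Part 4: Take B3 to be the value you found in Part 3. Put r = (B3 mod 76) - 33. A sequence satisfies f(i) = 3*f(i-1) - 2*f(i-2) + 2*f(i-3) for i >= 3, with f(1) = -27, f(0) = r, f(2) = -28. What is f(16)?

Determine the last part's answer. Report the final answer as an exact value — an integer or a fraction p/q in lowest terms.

Part 1: cross terms: (-21*4 - 9*-19)=87, (9*6 - 20*4)=-26, (20*10 - 5*6)=170, (5*26 - -31*10)=440, (-31*-19 - -21*26)=1135; twice the area = |1806| = 1806; area = 903; answer 903
Part 2: B1 = 903; threaded value p + q = 904; c = 42; T(3) = -3*(-32) - 3*(-6) + 2*(42) = 198; iterating: T(3)=198, T(4)=-510, T(5)=872, T(6)=-690, T(7)=-1566, T(8)=8512, T(9)=-22218, T(10)=37986, T(11)=-30280, T(12)=-67554, T(13)=369474, T(14)=-966320, T(15)=1655430, T(16)=-1328382; answer -1328382
Part 3: B2 = -1328382; w = -2; cross terms: (-11*-6 - 36*-6)=282, (36*-2 - 39*-6)=162, (39*18 - 14*-2)=730, (14*38 - -39*18)=1234, (-39*-6 - -11*38)=652; twice the area = |3060| = 3060; area = 1530; boundary points = 47 + 1 + 5 + 1 + 4 = 58; strictly interior points = area - boundary/2 + 1 = 1502; answer 1502
Part 4: B3 = 1502; r = 25; f(3) = 3*(-28) - 2*(-27) + 2*(25) = 20; iterating: f(3)=20, f(4)=62, f(5)=90, f(6)=186, f(7)=502, f(8)=1314, f(9)=3310, f(10)=8306, f(11)=20926, f(12)=52786, f(13)=133118, f(14)=335634, f(15)=846238, f(16)=2133682; answer 2133682

2133682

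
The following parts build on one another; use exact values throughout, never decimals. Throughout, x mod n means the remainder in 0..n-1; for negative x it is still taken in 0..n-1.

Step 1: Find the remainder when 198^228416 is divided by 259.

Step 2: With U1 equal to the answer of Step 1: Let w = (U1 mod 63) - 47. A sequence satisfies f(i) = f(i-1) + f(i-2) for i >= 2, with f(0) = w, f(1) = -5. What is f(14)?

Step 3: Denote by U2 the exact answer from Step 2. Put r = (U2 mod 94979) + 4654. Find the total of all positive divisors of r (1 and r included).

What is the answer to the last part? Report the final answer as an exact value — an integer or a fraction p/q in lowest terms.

Step 1: squarings mod 259: 198^1=198, 198^2=95, 198^4=219, 198^8=46, 198^16=44, 198^32=123, 198^64=107, 198^128=53, 198^256=219, 198^512=46, 198^1024=44, 198^2048=123, 198^4096=107, 198^8192=53, 198^16384=219, 198^32768=46, 198^65536=44, 198^131072=123; 198^228416 = 198^64 * 198^1024 * 198^2048 * 198^4096 * 198^8192 * 198^16384 * 198^65536 * 198^131072 = 123 (mod 259); answer 123
Step 2: U1 = 123; w = 13; f(2) = 1*(-5) + 1*(13) = 8; iterating: f(2)=8, f(3)=3, f(4)=11, f(5)=14, f(6)=25, f(7)=39, f(8)=64, f(9)=103, f(10)=167, f(11)=270, f(12)=437, f(13)=707, f(14)=1144; answer 1144
Step 3: U2 = 1144; r = 5798; 5798 = 2 * 13 * 223; sigma = (1 + 2) * (1 + 13) * (1 + 223) = 3 * 14 * 224 = 9408; answer 9408

9408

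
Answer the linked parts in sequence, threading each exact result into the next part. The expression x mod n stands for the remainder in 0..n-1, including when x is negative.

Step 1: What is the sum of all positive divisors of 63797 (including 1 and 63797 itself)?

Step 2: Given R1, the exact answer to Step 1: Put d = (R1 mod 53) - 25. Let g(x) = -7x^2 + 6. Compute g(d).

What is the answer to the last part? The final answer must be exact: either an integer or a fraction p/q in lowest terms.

-106

Step 1: 63797 = 131 * 487; sigma = (1 + 131) * (1 + 487) = 132 * 488 = 64416; answer 64416
Step 2: R1 = 64416; d = -4; -7*(-4)^2 + 6 = (-112) + (6) = -106; answer -106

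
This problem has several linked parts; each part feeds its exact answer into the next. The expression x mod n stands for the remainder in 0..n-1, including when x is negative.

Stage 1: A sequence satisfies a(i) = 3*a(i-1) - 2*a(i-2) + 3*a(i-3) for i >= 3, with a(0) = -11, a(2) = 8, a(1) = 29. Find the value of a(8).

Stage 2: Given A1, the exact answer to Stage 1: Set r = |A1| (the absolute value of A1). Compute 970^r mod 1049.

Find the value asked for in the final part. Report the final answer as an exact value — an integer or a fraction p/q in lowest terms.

Stage 1: a(3) = 3*(8) - 2*(29) + 3*(-11) = -67; iterating: a(3)=-67, a(4)=-130, a(5)=-232, a(6)=-637, a(7)=-1837, a(8)=-4933; answer -4933
Stage 2: A1 = -4933; r = 4933; squarings mod 1049: 970^1=970, 970^2=996, 970^4=711, 970^8=952, 970^16=1017, 970^32=1024, 970^64=625, 970^128=397, 970^256=259, 970^512=994, 970^1024=927, 970^2048=198, 970^4096=391; 970^4933 = 970^1 * 970^4 * 970^64 * 970^256 * 970^512 * 970^4096 = 733 (mod 1049); answer 733

733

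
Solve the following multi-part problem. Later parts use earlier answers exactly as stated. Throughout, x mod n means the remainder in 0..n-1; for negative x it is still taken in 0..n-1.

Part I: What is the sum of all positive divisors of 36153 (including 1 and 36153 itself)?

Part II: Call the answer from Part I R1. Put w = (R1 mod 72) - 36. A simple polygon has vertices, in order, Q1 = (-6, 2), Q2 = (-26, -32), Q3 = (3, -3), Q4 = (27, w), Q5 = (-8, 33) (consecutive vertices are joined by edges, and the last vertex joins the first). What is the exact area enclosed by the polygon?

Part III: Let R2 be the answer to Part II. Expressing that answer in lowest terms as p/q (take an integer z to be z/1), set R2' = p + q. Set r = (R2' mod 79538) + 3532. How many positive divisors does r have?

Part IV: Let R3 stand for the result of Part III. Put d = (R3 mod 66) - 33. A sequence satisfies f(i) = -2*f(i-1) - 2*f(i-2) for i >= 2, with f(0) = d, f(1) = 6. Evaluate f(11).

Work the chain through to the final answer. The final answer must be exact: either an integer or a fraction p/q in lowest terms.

-1152

Part I: 36153 = 3^3 * 13 * 103; sigma = (1 + 3 + 9 + 27) * (1 + 13) * (1 + 103) = 40 * 14 * 104 = 58240; answer 58240
Part II: R1 = 58240; w = 28; cross terms: (-6*-32 - -26*2)=244, (-26*-3 - 3*-32)=174, (3*28 - 27*-3)=165, (27*33 - -8*28)=1115, (-8*2 - -6*33)=182; twice the area = |1880| = 1880; area = 940; answer 940
Part III: R2 = 940; threaded value p + q = 941; r = 4473; 4473 = 3^2 * 7 * 71; number of divisors = (2+1) * (1+1) * (1+1) = 12; answer 12
Part IV: R3 = 12; d = -21; f(2) = -2*(6) - 2*(-21) = 30; iterating: f(2)=30, f(3)=-72, f(4)=84, f(5)=-24, f(6)=-120, f(7)=288, f(8)=-336, f(9)=96, f(10)=480, f(11)=-1152; answer -1152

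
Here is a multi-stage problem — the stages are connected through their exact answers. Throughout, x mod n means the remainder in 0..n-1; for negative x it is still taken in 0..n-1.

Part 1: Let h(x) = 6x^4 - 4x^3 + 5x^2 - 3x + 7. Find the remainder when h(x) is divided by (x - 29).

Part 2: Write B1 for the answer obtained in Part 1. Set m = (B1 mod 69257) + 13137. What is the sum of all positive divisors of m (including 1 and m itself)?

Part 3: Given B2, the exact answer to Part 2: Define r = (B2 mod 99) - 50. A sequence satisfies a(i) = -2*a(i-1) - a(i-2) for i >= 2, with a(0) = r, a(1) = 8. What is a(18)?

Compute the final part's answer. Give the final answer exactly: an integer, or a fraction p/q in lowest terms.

-858

Part 1: remainder = value at the root: 6*(29)^4 - 4*(29)^3 + 5*(29)^2 - 3*(29)^1 + 7 = (4243686) + (-97556) + (4205) + (-87) + (7) = 4150255; answer 4150255
Part 2: B1 = 4150255; m = 77229; 77229 = 3^2 * 8581; sigma = (1 + 3 + 9) * (1 + 8581) = 13 * 8582 = 111566; answer 111566
Part 3: B2 = 111566; r = 42; a(2) = -2*(8) - 1*(42) = -58; iterating: a(2)=-58, a(3)=108, a(4)=-158, a(5)=208, a(6)=-258, a(7)=308, a(8)=-358, a(9)=408, a(10)=-458, a(11)=508, a(12)=-558, a(13)=608, a(14)=-658, a(15)=708, a(16)=-758, a(17)=808, a(18)=-858; answer -858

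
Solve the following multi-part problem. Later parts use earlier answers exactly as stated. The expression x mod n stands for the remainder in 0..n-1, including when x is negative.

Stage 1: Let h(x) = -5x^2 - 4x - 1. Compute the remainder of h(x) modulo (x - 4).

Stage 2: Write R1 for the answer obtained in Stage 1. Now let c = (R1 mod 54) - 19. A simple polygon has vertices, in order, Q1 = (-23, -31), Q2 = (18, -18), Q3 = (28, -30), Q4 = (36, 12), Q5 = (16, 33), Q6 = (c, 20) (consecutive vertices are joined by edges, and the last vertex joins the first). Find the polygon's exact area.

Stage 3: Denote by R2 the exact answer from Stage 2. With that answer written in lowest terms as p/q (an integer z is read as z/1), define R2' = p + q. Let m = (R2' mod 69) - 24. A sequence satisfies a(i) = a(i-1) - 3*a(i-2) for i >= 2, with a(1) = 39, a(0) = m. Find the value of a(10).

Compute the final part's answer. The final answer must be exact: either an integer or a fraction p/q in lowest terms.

5649

Stage 1: remainder = value at the root: -5*(4)^2 - 4*(4)^1 - 1 = (-80) + (-16) + (-1) = -97; answer -97
Stage 2: R1 = -97; c = -8; cross terms: (-23*-18 - 18*-31)=972, (18*-30 - 28*-18)=-36, (28*12 - 36*-30)=1416, (36*33 - 16*12)=996, (16*20 - -8*33)=584, (-8*-31 - -23*20)=708; twice the area = |4640| = 4640; area = 2320; answer 2320
Stage 3: R2 = 2320; threaded value p + q = 2321; m = 20; a(2) = 1*(39) - 3*(20) = -21; iterating: a(2)=-21, a(3)=-138, a(4)=-75, a(5)=339, a(6)=564, a(7)=-453, a(8)=-2145, a(9)=-786, a(10)=5649; answer 5649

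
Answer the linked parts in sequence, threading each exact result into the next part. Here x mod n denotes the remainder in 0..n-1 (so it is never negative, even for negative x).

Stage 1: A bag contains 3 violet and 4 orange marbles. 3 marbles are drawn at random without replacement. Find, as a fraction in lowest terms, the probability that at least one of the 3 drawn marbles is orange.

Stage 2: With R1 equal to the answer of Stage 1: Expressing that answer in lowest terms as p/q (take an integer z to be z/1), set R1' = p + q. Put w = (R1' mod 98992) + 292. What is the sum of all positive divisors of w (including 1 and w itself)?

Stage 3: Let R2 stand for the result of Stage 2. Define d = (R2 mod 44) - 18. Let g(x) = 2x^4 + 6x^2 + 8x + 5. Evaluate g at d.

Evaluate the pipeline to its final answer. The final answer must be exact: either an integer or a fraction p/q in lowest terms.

30101

Stage 1: total draws C(7,3) = 35; complement C(3,3) = 1; favorable 35 - 1 = 34; P = 34/35; answer 34/35
Stage 2: R1 = 34/35; threaded value p + q = 69; w = 361; 361 = 19^2; sigma = (1 + 19 + 361) = 381; answer 381
Stage 3: R2 = 381; d = 11; 2*(11)^4 + 6*(11)^2 + 8*(11)^1 + 5 = (29282) + (726) + (88) + (5) = 30101; answer 30101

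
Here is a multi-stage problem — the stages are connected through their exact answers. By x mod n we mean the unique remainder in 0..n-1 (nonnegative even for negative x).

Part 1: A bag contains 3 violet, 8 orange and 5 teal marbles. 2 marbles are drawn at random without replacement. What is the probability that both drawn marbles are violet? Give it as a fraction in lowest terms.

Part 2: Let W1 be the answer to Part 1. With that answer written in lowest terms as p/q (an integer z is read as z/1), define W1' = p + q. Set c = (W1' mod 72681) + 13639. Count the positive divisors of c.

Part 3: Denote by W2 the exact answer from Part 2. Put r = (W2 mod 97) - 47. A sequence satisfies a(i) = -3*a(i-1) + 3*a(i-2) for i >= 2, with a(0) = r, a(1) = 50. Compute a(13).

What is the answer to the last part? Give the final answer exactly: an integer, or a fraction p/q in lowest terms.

289770210

Part 1: total draws C(16,2) = 120; favorable C(3,2) = 3; P = 1/40; answer 1/40
Part 2: W1 = 1/40; threaded value p + q = 41; c = 13680; 13680 = 2^4 * 3^2 * 5 * 19; number of divisors = (4+1) * (2+1) * (1+1) * (1+1) = 60; answer 60
Part 3: W2 = 60; r = 13; a(2) = -3*(50) + 3*(13) = -111; iterating: a(2)=-111, a(3)=483, a(4)=-1782, a(5)=6795, a(6)=-25731, a(7)=97578, a(8)=-369927, a(9)=1402515, a(10)=-5317326, a(11)=20159523, a(12)=-76430547, a(13)=289770210; answer 289770210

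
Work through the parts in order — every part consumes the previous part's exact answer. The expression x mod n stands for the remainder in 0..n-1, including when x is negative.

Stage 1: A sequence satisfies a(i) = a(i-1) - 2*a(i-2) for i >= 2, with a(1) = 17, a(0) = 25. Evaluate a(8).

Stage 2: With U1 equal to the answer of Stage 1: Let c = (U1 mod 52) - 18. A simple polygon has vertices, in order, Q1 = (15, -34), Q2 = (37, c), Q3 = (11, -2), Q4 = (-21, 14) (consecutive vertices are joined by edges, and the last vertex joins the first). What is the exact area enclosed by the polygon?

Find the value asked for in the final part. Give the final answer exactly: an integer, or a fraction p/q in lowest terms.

894

Stage 1: a(2) = 1*(17) - 2*(25) = -33; iterating: a(2)=-33, a(3)=-67, a(4)=-1, a(5)=133, a(6)=135, a(7)=-131, a(8)=-401; answer -401
Stage 2: U1 = -401; c = -3; cross terms: (15*-3 - 37*-34)=1213, (37*-2 - 11*-3)=-41, (11*14 - -21*-2)=112, (-21*-34 - 15*14)=504; twice the area = |1788| = 1788; area = 894; answer 894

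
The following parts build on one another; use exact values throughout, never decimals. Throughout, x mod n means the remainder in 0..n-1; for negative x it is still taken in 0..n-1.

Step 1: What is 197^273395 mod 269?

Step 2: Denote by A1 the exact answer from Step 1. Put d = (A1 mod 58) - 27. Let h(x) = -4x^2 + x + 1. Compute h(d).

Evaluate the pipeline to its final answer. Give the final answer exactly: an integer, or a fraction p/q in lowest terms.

Step 1: squarings mod 269: 197^1=197, 197^2=73, 197^4=218, 197^8=180, 197^16=120, 197^32=143, 197^64=5, 197^128=25, 197^256=87, 197^512=37, 197^1024=24, 197^2048=38, 197^4096=99, 197^8192=117, 197^16384=239, 197^32768=93, 197^65536=41, 197^131072=67, 197^262144=185; 197^273395 = 197^1 * 197^2 * 197^16 * 197^32 * 197^64 * 197^128 * 197^256 * 197^512 * 197^2048 * 197^8192 * 197^262144 = 247 (mod 269); answer 247
Step 2: A1 = 247; d = -12; -4*(-12)^2 + 1*(-12)^1 + 1 = (-576) + (-12) + (1) = -587; answer -587

-587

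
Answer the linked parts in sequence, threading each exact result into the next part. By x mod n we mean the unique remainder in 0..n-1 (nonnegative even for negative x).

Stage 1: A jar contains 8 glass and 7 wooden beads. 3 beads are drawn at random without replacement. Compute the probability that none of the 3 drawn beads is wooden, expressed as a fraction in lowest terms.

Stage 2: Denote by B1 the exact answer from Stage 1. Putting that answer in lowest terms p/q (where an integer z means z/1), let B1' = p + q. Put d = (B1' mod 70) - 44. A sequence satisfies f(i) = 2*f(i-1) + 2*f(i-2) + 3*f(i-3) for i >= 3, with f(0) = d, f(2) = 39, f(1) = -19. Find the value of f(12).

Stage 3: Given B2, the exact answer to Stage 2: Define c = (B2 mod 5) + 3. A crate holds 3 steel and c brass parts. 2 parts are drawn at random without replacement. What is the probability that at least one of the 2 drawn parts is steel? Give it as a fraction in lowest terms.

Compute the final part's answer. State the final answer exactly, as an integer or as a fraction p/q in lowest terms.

8/15

Stage 1: total draws C(15,3) = 455; favorable C(8,3) = 56; P = 8/65; answer 8/65
Stage 2: B1 = 8/65; threaded value p + q = 73; d = -41; f(3) = 2*(39) + 2*(-19) + 3*(-41) = -83; iterating: f(3)=-83, f(4)=-145, f(5)=-339, f(6)=-1217, f(7)=-3547, f(8)=-10545, f(9)=-31835, f(10)=-95401, f(11)=-286107, f(12)=-858521; answer -858521
Stage 3: B2 = -858521; c = 7; total draws C(10,2) = 45; complement C(7,2) = 21; favorable 45 - 21 = 24; P = 8/15; answer 8/15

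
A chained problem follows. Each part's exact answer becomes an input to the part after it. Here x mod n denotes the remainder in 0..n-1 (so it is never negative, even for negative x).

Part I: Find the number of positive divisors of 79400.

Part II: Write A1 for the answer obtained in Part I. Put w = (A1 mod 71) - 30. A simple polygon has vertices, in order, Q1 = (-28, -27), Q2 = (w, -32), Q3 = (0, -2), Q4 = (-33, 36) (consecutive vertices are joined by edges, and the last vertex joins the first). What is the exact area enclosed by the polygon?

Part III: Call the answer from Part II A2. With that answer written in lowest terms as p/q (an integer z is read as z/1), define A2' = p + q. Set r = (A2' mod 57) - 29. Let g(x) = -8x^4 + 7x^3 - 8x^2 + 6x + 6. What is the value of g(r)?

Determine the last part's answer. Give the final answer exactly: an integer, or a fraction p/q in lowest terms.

-245291

Part I: 79400 = 2^3 * 5^2 * 397; number of divisors = (3+1) * (2+1) * (1+1) = 24; answer 24
Part II: A1 = 24; w = -6; cross terms: (-28*-32 - -6*-27)=734, (-6*-2 - 0*-32)=12, (0*36 - -33*-2)=-66, (-33*-27 - -28*36)=1899; twice the area = |2579| = 2579; area = 2579/2; answer 2579/2
Part III: A2 = 2579/2; threaded value p + q = 2581; r = -13; -8*(-13)^4 + 7*(-13)^3 - 8*(-13)^2 + 6*(-13)^1 + 6 = (-228488) + (-15379) + (-1352) + (-78) + (6) = -245291; answer -245291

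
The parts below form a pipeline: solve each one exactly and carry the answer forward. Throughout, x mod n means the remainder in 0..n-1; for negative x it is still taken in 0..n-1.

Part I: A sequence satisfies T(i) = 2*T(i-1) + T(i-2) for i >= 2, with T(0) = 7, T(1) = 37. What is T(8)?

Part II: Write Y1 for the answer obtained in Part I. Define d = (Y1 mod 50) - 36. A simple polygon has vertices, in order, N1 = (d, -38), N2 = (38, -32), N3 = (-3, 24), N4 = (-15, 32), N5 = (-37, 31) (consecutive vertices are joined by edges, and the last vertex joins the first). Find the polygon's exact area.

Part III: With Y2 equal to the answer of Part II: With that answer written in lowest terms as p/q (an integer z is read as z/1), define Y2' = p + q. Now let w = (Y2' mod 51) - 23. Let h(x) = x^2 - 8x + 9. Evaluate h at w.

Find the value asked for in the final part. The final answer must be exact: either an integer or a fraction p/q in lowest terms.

Part I: T(2) = 2*(37) + 1*(7) = 81; iterating: T(2)=81, T(3)=199, T(4)=479, T(5)=1157, T(6)=2793, T(7)=6743, T(8)=16279; answer 16279
Part II: Y1 = 16279; d = -7; cross terms: (-7*-32 - 38*-38)=1668, (38*24 - -3*-32)=816, (-3*32 - -15*24)=264, (-15*31 - -37*32)=719, (-37*-38 - -7*31)=1623; twice the area = |5090| = 5090; area = 2545; answer 2545
Part III: Y2 = 2545; threaded value p + q = 2546; w = 24; 1*(24)^2 - 8*(24)^1 + 9 = (576) + (-192) + (9) = 393; answer 393

393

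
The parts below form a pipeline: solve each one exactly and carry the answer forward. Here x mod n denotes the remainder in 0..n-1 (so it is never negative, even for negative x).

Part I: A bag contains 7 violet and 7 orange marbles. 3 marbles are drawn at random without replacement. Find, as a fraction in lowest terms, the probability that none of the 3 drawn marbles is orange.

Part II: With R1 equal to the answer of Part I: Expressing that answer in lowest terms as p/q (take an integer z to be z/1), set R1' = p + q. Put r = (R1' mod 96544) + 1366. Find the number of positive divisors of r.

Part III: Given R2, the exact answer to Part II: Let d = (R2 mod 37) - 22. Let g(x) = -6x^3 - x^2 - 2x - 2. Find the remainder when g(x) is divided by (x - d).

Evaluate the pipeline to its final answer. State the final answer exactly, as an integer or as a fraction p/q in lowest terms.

47638

Part I: total draws C(14,3) = 364; favorable C(7,3) = 35; P = 5/52; answer 5/52
Part II: R1 = 5/52; threaded value p + q = 57; r = 1423; 1423 is prime, so its only divisors are 1 and 1423; count = 2; answer 2
Part III: R2 = 2; d = -20; remainder = value at the root: -6*(-20)^3 - 1*(-20)^2 - 2*(-20)^1 - 2 = (48000) + (-400) + (40) + (-2) = 47638; answer 47638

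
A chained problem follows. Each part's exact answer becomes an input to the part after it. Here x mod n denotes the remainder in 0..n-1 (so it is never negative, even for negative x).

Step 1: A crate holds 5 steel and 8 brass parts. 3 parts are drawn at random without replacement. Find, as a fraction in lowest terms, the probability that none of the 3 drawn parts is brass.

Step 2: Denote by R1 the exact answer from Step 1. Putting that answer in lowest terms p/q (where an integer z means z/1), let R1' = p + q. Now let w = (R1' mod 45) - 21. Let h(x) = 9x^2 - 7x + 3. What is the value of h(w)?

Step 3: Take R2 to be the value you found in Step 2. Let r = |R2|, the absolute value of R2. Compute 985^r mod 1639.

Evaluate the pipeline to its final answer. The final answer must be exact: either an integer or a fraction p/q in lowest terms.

241

Step 1: total draws C(13,3) = 286; favorable C(5,3) = 10; P = 5/143; answer 5/143
Step 2: R1 = 5/143; threaded value p + q = 148; w = -8; 9*(-8)^2 - 7*(-8)^1 + 3 = (576) + (56) + (3) = 635; answer 635
Step 3: R2 = 635; r = 635; squarings mod 1639: 985^1=985, 985^2=1576, 985^4=691, 985^8=532, 985^16=1116, 985^32=1455, 985^64=1076, 985^128=642, 985^256=775, 985^512=751; 985^635 = 985^1 * 985^2 * 985^8 * 985^16 * 985^32 * 985^64 * 985^512 = 241 (mod 1639); answer 241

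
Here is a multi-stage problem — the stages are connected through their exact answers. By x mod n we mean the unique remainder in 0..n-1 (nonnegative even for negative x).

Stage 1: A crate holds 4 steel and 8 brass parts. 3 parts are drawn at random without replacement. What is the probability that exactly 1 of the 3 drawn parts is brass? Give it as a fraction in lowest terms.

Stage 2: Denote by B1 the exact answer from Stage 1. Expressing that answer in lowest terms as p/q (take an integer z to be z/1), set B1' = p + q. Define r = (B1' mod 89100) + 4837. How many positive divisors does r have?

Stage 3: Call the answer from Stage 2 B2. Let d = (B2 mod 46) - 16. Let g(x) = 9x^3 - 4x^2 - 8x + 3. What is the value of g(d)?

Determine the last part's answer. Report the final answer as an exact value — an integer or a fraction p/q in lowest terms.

-4797

Stage 1: total draws C(12,3) = 220; favorable C(8,1)*C(4,2) = 48; P = 12/55; answer 12/55
Stage 2: B1 = 12/55; threaded value p + q = 67; r = 4904; 4904 = 2^3 * 613; number of divisors = (3+1) * (1+1) = 8; answer 8
Stage 3: B2 = 8; d = -8; 9*(-8)^3 - 4*(-8)^2 - 8*(-8)^1 + 3 = (-4608) + (-256) + (64) + (3) = -4797; answer -4797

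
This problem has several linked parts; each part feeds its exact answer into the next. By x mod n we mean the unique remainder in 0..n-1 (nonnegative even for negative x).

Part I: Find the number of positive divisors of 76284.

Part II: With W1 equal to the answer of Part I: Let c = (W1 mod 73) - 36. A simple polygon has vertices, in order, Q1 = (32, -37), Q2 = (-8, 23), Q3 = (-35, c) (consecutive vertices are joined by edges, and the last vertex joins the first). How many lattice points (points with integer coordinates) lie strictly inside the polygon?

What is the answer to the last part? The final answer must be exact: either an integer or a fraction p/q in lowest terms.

1260

Part I: 76284 = 2^2 * 3^2 * 13 * 163; number of divisors = (2+1) * (2+1) * (1+1) * (1+1) = 36; answer 36
Part II: W1 = 36; c = 0; cross terms: (32*23 - -8*-37)=440, (-8*0 - -35*23)=805, (-35*-37 - 32*0)=1295; twice the area = |2540| = 2540; area = 1270; boundary points = 20 + 1 + 1 = 22; strictly interior points = area - boundary/2 + 1 = 1260; answer 1260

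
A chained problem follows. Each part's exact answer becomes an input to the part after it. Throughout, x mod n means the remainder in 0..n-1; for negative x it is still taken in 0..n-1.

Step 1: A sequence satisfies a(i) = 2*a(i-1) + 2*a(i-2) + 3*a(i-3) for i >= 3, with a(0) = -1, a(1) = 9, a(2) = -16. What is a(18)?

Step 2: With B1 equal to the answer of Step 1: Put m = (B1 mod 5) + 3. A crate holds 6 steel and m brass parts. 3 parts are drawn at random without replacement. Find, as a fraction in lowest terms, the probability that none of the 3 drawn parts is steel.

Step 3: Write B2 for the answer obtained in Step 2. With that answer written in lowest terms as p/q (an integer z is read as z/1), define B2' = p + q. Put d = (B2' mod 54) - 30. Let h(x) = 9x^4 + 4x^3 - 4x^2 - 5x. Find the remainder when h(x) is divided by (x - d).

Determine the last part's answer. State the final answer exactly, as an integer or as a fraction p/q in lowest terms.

4

Step 1: a(3) = 2*(-16) + 2*(9) + 3*(-1) = -17; iterating: a(3)=-17, a(4)=-39, a(5)=-160, a(6)=-449, a(7)=-1335, a(8)=-4048, a(9)=-12113, a(10)=-36327, a(11)=-109024, a(12)=-327041, a(13)=-981111, a(14)=-2943376, a(15)=-8830097, a(16)=-26490279, a(17)=-79470880, a(18)=-238412609; answer -238412609
Step 2: B1 = -238412609; m = 4; total draws C(10,3) = 120; favorable C(4,3) = 4; P = 1/30; answer 1/30
Step 3: B2 = 1/30; threaded value p + q = 31; d = 1; remainder = value at the root: 9*(1)^4 + 4*(1)^3 - 4*(1)^2 - 5*(1)^1 = (9) + (4) + (-4) + (-5) = 4; answer 4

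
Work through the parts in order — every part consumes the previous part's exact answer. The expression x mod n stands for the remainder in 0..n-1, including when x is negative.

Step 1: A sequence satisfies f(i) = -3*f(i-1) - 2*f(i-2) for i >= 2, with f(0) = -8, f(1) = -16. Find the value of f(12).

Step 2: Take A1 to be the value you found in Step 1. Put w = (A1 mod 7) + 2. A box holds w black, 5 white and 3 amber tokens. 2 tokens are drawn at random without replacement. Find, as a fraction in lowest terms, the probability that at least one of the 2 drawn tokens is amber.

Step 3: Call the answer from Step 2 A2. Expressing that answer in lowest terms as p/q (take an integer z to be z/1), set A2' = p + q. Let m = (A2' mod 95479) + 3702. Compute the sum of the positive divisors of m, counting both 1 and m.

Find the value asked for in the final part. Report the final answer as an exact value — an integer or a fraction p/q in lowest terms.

Step 1: f(2) = -3*(-16) - 2*(-8) = 64; iterating: f(2)=64, f(3)=-160, f(4)=352, f(5)=-736, f(6)=1504, f(7)=-3040, f(8)=6112, f(9)=-12256, f(10)=24544, f(11)=-49120, f(12)=98272; answer 98272
Step 2: A1 = 98272; w = 8; total draws C(16,2) = 120; complement C(13,2) = 78; favorable 120 - 78 = 42; P = 7/20; answer 7/20
Step 3: A2 = 7/20; threaded value p + q = 27; m = 3729; 3729 = 3 * 11 * 113; sigma = (1 + 3) * (1 + 11) * (1 + 113) = 4 * 12 * 114 = 5472; answer 5472

5472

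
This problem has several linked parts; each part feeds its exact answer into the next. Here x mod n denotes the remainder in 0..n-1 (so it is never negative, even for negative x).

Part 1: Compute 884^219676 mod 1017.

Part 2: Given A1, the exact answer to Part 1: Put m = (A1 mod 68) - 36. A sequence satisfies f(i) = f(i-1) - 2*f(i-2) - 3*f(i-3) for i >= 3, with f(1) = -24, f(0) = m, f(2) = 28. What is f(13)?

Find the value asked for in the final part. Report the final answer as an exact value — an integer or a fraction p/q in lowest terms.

-22800

Part 1: squarings mod 1017: 884^1=884, 884^2=400, 884^4=331, 884^8=742, 884^16=367, 884^32=445, 884^64=727, 884^128=706, 884^256=106, 884^512=49, 884^1024=367, 884^2048=445, 884^4096=727, 884^8192=706, 884^16384=106, 884^32768=49, 884^65536=367, 884^131072=445; 884^219676 = 884^4 * 884^8 * 884^16 * 884^512 * 884^2048 * 884^4096 * 884^16384 * 884^65536 * 884^131072 = 646 (mod 1017); answer 646
Part 2: A1 = 646; m = -2; f(3) = 1*(28) - 2*(-24) - 3*(-2) = 82; iterating: f(3)=82, f(4)=98, f(5)=-150, f(6)=-592, f(7)=-586, f(8)=1048, f(9)=3996, f(10)=3658, f(11)=-7478, f(12)=-26782, f(13)=-22800; answer -22800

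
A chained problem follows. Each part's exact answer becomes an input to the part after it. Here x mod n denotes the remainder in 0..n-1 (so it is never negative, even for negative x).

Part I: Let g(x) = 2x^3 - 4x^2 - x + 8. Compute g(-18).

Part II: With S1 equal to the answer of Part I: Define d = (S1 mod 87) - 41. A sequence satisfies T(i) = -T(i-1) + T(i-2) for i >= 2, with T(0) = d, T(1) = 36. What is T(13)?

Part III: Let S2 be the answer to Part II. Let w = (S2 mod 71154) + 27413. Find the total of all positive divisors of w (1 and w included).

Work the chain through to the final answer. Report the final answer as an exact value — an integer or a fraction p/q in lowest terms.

37530

Part I: 2*(-18)^3 - 4*(-18)^2 - 1*(-18)^1 + 8 = (-11664) + (-1296) + (18) + (8) = -12934; answer -12934
Part II: S1 = -12934; d = -12; T(2) = -1*(36) + 1*(-12) = -48; iterating: T(2)=-48, T(3)=84, T(4)=-132, T(5)=216, T(6)=-348, T(7)=564, T(8)=-912, T(9)=1476, T(10)=-2388, T(11)=3864, T(12)=-6252, T(13)=10116; answer 10116
Part III: S2 = 10116; w = 37529; 37529 is prime, so its only divisors are 1 and 37529; sigma = 1 + 37529 = 37530; answer 37530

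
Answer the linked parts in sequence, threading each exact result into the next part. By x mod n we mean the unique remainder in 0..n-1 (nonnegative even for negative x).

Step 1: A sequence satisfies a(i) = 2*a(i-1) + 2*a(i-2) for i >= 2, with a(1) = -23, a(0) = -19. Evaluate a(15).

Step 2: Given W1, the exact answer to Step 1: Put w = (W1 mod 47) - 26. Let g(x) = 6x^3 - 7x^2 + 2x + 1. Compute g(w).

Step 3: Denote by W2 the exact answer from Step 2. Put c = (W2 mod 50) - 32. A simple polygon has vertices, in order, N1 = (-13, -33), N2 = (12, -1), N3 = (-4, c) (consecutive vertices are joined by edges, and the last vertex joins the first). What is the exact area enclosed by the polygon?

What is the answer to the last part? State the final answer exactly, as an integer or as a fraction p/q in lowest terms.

Step 1: a(2) = 2*(-23) + 2*(-19) = -84; iterating: a(2)=-84, a(3)=-214, a(4)=-596, a(5)=-1620, a(6)=-4432, a(7)=-12104, a(8)=-33072, a(9)=-90352, a(10)=-246848, a(11)=-674400, a(12)=-1842496, a(13)=-5033792, a(14)=-13752576, a(15)=-37572736; answer -37572736
Step 2: W1 = -37572736; w = -22; 6*(-22)^3 - 7*(-22)^2 + 2*(-22)^1 + 1 = (-63888) + (-3388) + (-44) + (1) = -67319; answer -67319
Step 3: W2 = -67319; c = -1; cross terms: (-13*-1 - 12*-33)=409, (12*-1 - -4*-1)=-16, (-4*-33 - -13*-1)=119; twice the area = |512| = 512; area = 256; answer 256

256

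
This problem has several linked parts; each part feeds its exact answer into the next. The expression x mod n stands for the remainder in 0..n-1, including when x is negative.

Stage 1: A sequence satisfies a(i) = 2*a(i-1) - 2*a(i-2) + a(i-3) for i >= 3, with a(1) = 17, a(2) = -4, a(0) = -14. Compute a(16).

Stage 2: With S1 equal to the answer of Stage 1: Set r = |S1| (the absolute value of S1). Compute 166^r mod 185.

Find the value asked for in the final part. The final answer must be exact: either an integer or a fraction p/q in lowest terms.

Stage 1: a(3) = 2*(-4) - 2*(17) + 1*(-14) = -56; iterating: a(3)=-56, a(4)=-87, a(5)=-66, a(6)=-14, a(7)=17, a(8)=-4, a(9)=-56, a(10)=-87, a(11)=-66, a(12)=-14, a(13)=17, a(14)=-4, a(15)=-56, a(16)=-87; answer -87
Stage 2: S1 = -87; r = 87; squarings mod 185: 166^1=166, 166^2=176, 166^4=81, 166^8=86, 166^16=181, 166^32=16, 166^64=71; 166^87 = 166^1 * 166^2 * 166^4 * 166^16 * 166^64 = 156 (mod 185); answer 156

156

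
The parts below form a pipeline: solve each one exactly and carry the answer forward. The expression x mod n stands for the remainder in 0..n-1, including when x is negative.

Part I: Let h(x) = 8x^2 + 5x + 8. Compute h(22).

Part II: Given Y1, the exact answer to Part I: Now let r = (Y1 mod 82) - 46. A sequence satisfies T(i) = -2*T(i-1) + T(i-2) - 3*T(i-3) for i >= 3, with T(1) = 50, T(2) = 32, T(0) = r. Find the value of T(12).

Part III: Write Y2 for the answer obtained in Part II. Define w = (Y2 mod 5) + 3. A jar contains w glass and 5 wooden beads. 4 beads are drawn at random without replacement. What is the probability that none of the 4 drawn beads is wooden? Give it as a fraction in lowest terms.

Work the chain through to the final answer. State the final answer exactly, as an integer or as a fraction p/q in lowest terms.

1/22

Part I: 8*(22)^2 + 5*(22)^1 + 8 = (3872) + (110) + (8) = 3990; answer 3990
Part II: Y1 = 3990; r = 8; T(3) = -2*(32) + 1*(50) - 3*(8) = -38; iterating: T(3)=-38, T(4)=-42, T(5)=-50, T(6)=172, T(7)=-268, T(8)=858, T(9)=-2500, T(10)=6662, T(11)=-18398, T(12)=50958; answer 50958
Part III: Y2 = 50958; w = 6; total draws C(11,4) = 330; favorable C(6,4) = 15; P = 1/22; answer 1/22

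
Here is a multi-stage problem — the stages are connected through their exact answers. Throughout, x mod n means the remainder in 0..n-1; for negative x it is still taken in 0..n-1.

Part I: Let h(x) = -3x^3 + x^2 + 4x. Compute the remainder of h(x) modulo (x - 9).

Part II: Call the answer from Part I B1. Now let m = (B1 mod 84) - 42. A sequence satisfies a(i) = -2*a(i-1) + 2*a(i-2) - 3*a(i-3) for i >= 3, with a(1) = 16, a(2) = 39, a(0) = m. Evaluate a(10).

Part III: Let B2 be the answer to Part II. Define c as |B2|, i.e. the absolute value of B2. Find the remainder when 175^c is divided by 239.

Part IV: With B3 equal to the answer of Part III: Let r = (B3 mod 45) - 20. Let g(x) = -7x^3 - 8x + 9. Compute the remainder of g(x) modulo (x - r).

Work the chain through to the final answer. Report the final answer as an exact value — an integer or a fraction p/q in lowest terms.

-6

Part I: remainder = value at the root: -3*(9)^3 + 1*(9)^2 + 4*(9)^1 = (-2187) + (81) + (36) = -2070; answer -2070
Part II: B1 = -2070; m = -12; a(3) = -2*(39) + 2*(16) - 3*(-12) = -10; iterating: a(3)=-10, a(4)=50, a(5)=-237, a(6)=604, a(7)=-1832, a(8)=5583, a(9)=-16642, a(10)=49946; answer 49946
Part III: B2 = 49946; c = 49946; squarings mod 239: 175^1=175, 175^2=33, 175^4=133, 175^8=3, 175^16=9, 175^32=81, 175^64=108, 175^128=192, 175^256=58, 175^512=18, 175^1024=85, 175^2048=55, 175^4096=157, 175^8192=32, 175^16384=68, 175^32768=83; 175^49946 = 175^2 * 175^8 * 175^16 * 175^256 * 175^512 * 175^16384 * 175^32768 = 201 (mod 239); answer 201
Part IV: B3 = 201; r = 1; remainder = value at the root: -7*(1)^3 - 8*(1)^1 + 9 = (-7) + (-8) + (9) = -6; answer -6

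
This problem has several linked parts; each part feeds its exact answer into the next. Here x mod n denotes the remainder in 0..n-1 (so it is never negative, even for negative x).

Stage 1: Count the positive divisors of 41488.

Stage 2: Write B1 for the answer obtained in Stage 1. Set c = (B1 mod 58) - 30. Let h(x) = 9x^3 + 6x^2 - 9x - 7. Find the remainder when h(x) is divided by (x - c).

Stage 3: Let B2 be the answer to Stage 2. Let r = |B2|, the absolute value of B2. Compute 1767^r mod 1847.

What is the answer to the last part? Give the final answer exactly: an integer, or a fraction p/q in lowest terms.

644

Stage 1: 41488 = 2^4 * 2593; number of divisors = (4+1) * (1+1) = 10; answer 10
Stage 2: B1 = 10; c = -20; remainder = value at the root: 9*(-20)^3 + 6*(-20)^2 - 9*(-20)^1 - 7 = (-72000) + (2400) + (180) + (-7) = -69427; answer -69427
Stage 3: B2 = -69427; r = 69427; squarings mod 1847: 1767^1=1767, 1767^2=859, 1767^4=928, 1767^8=482, 1767^16=1449, 1767^32=1409, 1767^64=1603, 1767^128=432, 1767^256=77, 1767^512=388, 1767^1024=937, 1767^2048=644, 1767^4096=1008, 1767^8192=214, 1767^16384=1468, 1767^32768=1422, 1767^65536=1466; 1767^69427 = 1767^1 * 1767^2 * 1767^16 * 1767^32 * 1767^256 * 1767^512 * 1767^1024 * 1767^2048 * 1767^65536 = 644 (mod 1847); answer 644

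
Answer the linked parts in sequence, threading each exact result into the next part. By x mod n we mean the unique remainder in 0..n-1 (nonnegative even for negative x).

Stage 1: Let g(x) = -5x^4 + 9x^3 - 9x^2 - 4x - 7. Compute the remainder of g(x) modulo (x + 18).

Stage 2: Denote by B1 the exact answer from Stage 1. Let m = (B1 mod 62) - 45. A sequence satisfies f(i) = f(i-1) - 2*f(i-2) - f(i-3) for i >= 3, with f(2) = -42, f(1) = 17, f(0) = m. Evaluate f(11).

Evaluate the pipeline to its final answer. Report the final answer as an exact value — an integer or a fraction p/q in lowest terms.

Stage 1: remainder = value at the root: -5*(-18)^4 + 9*(-18)^3 - 9*(-18)^2 - 4*(-18)^1 - 7 = (-524880) + (-52488) + (-2916) + (72) + (-7) = -580219; answer -580219
Stage 2: B1 = -580219; m = -6; f(3) = 1*(-42) - 2*(17) - 1*(-6) = -70; iterating: f(3)=-70, f(4)=-3, f(5)=179, f(6)=255, f(7)=-100, f(8)=-789, f(9)=-844, f(10)=834, f(11)=3311; answer 3311

3311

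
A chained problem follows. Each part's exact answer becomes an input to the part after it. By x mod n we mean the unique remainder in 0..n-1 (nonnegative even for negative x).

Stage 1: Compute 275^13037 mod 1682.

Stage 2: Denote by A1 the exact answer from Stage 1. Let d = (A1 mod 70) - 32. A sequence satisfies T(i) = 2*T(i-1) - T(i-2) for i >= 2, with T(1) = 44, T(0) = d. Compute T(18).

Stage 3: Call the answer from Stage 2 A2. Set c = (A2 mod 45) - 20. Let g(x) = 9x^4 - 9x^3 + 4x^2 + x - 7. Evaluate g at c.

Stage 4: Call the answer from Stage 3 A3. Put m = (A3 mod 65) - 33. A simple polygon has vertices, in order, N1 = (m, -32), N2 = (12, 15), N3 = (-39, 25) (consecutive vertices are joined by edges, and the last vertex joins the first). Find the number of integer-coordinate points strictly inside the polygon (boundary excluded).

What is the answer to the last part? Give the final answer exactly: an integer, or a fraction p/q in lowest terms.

Stage 1: squarings mod 1682: 275^1=275, 275^2=1617, 275^4=861, 275^8=1241, 275^16=1051, 275^32=1209, 275^64=23, 275^128=529, 275^256=629, 275^512=371, 275^1024=1399, 275^2048=1035, 275^4096=1473, 275^8192=1631; 275^13037 = 275^1 * 275^4 * 275^8 * 275^32 * 275^64 * 275^128 * 275^512 * 275^4096 * 275^8192 = 417 (mod 1682); answer 417
Stage 2: A1 = 417; d = 35; T(2) = 2*(44) - 1*(35) = 53; iterating: T(2)=53, T(3)=62, T(4)=71, T(5)=80, T(6)=89, T(7)=98, T(8)=107, T(9)=116, T(10)=125, T(11)=134, T(12)=143, T(13)=152, T(14)=161, T(15)=170, T(16)=179, T(17)=188, T(18)=197; answer 197
Stage 3: A2 = 197; c = -3; 9*(-3)^4 - 9*(-3)^3 + 4*(-3)^2 + 1*(-3)^1 - 7 = (729) + (243) + (36) + (-3) + (-7) = 998; answer 998
Stage 4: A3 = 998; m = -10; cross terms: (-10*15 - 12*-32)=234, (12*25 - -39*15)=885, (-39*-32 - -10*25)=1498; twice the area = |2617| = 2617; area = 2617/2; boundary points = 1 + 1 + 1 = 3; strictly interior points = area - boundary/2 + 1 = 1308; answer 1308

1308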